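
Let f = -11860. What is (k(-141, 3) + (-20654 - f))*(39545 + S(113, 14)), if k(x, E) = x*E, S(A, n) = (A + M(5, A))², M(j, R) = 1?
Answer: -484270397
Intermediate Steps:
S(A, n) = (1 + A)² (S(A, n) = (A + 1)² = (1 + A)²)
k(x, E) = E*x
(k(-141, 3) + (-20654 - f))*(39545 + S(113, 14)) = (3*(-141) + (-20654 - 1*(-11860)))*(39545 + (1 + 113)²) = (-423 + (-20654 + 11860))*(39545 + 114²) = (-423 - 8794)*(39545 + 12996) = -9217*52541 = -484270397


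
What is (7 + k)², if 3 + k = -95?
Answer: 8281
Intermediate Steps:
k = -98 (k = -3 - 95 = -98)
(7 + k)² = (7 - 98)² = (-91)² = 8281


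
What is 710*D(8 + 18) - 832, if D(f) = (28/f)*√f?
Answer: -832 + 9940*√26/13 ≈ 3066.8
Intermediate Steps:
D(f) = 28/√f
710*D(8 + 18) - 832 = 710*(28/√(8 + 18)) - 832 = 710*(28/√26) - 832 = 710*(28*(√26/26)) - 832 = 710*(14*√26/13) - 832 = 9940*√26/13 - 832 = -832 + 9940*√26/13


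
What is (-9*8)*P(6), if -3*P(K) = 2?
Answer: 48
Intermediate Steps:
P(K) = -⅔ (P(K) = -⅓*2 = -⅔)
(-9*8)*P(6) = -9*8*(-⅔) = -72*(-⅔) = 48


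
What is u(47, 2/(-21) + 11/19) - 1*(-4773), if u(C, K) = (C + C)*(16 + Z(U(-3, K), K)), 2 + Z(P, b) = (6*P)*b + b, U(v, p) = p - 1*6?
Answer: 81892255/17689 ≈ 4629.6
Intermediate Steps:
U(v, p) = -6 + p (U(v, p) = p - 6 = -6 + p)
Z(P, b) = -2 + b + 6*P*b (Z(P, b) = -2 + ((6*P)*b + b) = -2 + (6*P*b + b) = -2 + (b + 6*P*b) = -2 + b + 6*P*b)
u(C, K) = 2*C*(14 + K + 6*K*(-6 + K)) (u(C, K) = (C + C)*(16 + (-2 + K + 6*(-6 + K)*K)) = (2*C)*(16 + (-2 + K + 6*K*(-6 + K))) = (2*C)*(14 + K + 6*K*(-6 + K)) = 2*C*(14 + K + 6*K*(-6 + K)))
u(47, 2/(-21) + 11/19) - 1*(-4773) = 2*47*(14 + (2/(-21) + 11/19) + 6*(2/(-21) + 11/19)*(-6 + (2/(-21) + 11/19))) - 1*(-4773) = 2*47*(14 + (2*(-1/21) + 11*(1/19)) + 6*(2*(-1/21) + 11*(1/19))*(-6 + (2*(-1/21) + 11*(1/19)))) + 4773 = 2*47*(14 + (-2/21 + 11/19) + 6*(-2/21 + 11/19)*(-6 + (-2/21 + 11/19))) + 4773 = 2*47*(14 + 193/399 + 6*(193/399)*(-6 + 193/399)) + 4773 = 2*47*(14 + 193/399 + 6*(193/399)*(-2201/399)) + 4773 = 2*47*(14 + 193/399 - 849586/53067) + 4773 = 2*47*(-26993/17689) + 4773 = -2537342/17689 + 4773 = 81892255/17689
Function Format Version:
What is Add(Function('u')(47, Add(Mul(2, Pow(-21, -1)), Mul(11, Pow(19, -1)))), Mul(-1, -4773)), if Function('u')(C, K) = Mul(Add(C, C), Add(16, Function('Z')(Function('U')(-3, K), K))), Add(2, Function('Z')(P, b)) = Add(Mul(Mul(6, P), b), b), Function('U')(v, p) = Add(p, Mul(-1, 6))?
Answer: Rational(81892255, 17689) ≈ 4629.6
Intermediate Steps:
Function('U')(v, p) = Add(-6, p) (Function('U')(v, p) = Add(p, -6) = Add(-6, p))
Function('Z')(P, b) = Add(-2, b, Mul(6, P, b)) (Function('Z')(P, b) = Add(-2, Add(Mul(Mul(6, P), b), b)) = Add(-2, Add(Mul(6, P, b), b)) = Add(-2, Add(b, Mul(6, P, b))) = Add(-2, b, Mul(6, P, b)))
Function('u')(C, K) = Mul(2, C, Add(14, K, Mul(6, K, Add(-6, K)))) (Function('u')(C, K) = Mul(Add(C, C), Add(16, Add(-2, K, Mul(6, Add(-6, K), K)))) = Mul(Mul(2, C), Add(16, Add(-2, K, Mul(6, K, Add(-6, K))))) = Mul(Mul(2, C), Add(14, K, Mul(6, K, Add(-6, K)))) = Mul(2, C, Add(14, K, Mul(6, K, Add(-6, K)))))
Add(Function('u')(47, Add(Mul(2, Pow(-21, -1)), Mul(11, Pow(19, -1)))), Mul(-1, -4773)) = Add(Mul(2, 47, Add(14, Add(Mul(2, Pow(-21, -1)), Mul(11, Pow(19, -1))), Mul(6, Add(Mul(2, Pow(-21, -1)), Mul(11, Pow(19, -1))), Add(-6, Add(Mul(2, Pow(-21, -1)), Mul(11, Pow(19, -1))))))), Mul(-1, -4773)) = Add(Mul(2, 47, Add(14, Add(Mul(2, Rational(-1, 21)), Mul(11, Rational(1, 19))), Mul(6, Add(Mul(2, Rational(-1, 21)), Mul(11, Rational(1, 19))), Add(-6, Add(Mul(2, Rational(-1, 21)), Mul(11, Rational(1, 19))))))), 4773) = Add(Mul(2, 47, Add(14, Add(Rational(-2, 21), Rational(11, 19)), Mul(6, Add(Rational(-2, 21), Rational(11, 19)), Add(-6, Add(Rational(-2, 21), Rational(11, 19)))))), 4773) = Add(Mul(2, 47, Add(14, Rational(193, 399), Mul(6, Rational(193, 399), Add(-6, Rational(193, 399))))), 4773) = Add(Mul(2, 47, Add(14, Rational(193, 399), Mul(6, Rational(193, 399), Rational(-2201, 399)))), 4773) = Add(Mul(2, 47, Add(14, Rational(193, 399), Rational(-849586, 53067))), 4773) = Add(Mul(2, 47, Rational(-26993, 17689)), 4773) = Add(Rational(-2537342, 17689), 4773) = Rational(81892255, 17689)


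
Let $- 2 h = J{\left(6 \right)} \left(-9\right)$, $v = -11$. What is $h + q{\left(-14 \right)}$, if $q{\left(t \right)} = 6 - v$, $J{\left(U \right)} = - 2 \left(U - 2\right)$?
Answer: $-19$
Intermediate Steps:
$J{\left(U \right)} = 4 - 2 U$ ($J{\left(U \right)} = - 2 \left(-2 + U\right) = 4 - 2 U$)
$q{\left(t \right)} = 17$ ($q{\left(t \right)} = 6 - -11 = 6 + 11 = 17$)
$h = -36$ ($h = - \frac{\left(4 - 12\right) \left(-9\right)}{2} = - \frac{\left(-8\right) \left(-9\right)}{2} = \left(- \frac{1}{2}\right) 72 = -36$)
$h + q{\left(-14 \right)} = -36 + 17 = -19$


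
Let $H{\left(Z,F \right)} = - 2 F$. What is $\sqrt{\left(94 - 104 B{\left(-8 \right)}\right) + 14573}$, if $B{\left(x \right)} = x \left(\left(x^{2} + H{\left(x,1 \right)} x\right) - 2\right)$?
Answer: $\sqrt{79563} \approx 282.07$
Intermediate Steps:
$B{\left(x \right)} = x \left(-2 + x^{2} - 2 x\right)$ ($B{\left(x \right)} = x \left(\left(x^{2} + \left(-2\right) 1 x\right) - 2\right) = x \left(\left(x^{2} - 2 x\right) - 2\right) = x \left(-2 + x^{2} - 2 x\right)$)
$\sqrt{\left(94 - 104 B{\left(-8 \right)}\right) + 14573} = \sqrt{\left(94 - 104 \left(- 8 \left(-2 + \left(-8\right)^{2} - -16\right)\right)\right) + 14573} = \sqrt{\left(94 - 104 \left(- 8 \left(-2 + 64 + 16\right)\right)\right) + 14573} = \sqrt{\left(94 - 104 \left(\left(-8\right) 78\right)\right) + 14573} = \sqrt{\left(94 - -64896\right) + 14573} = \sqrt{\left(94 + 64896\right) + 14573} = \sqrt{64990 + 14573} = \sqrt{79563}$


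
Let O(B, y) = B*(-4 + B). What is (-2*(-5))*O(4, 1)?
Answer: 0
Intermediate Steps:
(-2*(-5))*O(4, 1) = (-2*(-5))*(4*(-4 + 4)) = 10*(4*0) = 10*0 = 0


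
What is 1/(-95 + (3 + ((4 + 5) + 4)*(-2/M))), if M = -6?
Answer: -3/263 ≈ -0.011407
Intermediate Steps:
1/(-95 + (3 + ((4 + 5) + 4)*(-2/M))) = 1/(-95 + (3 + ((4 + 5) + 4)*(-2/(-6)))) = 1/(-95 + (3 + (9 + 4)*(-2*(-⅙)))) = 1/(-95 + (3 + 13*(⅓))) = 1/(-95 + (3 + 13/3)) = 1/(-95 + 22/3) = 1/(-263/3) = -3/263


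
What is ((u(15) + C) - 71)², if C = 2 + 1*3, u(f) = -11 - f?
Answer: 8464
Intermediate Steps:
C = 5 (C = 2 + 3 = 5)
((u(15) + C) - 71)² = (((-11 - 1*15) + 5) - 71)² = (((-11 - 15) + 5) - 71)² = ((-26 + 5) - 71)² = (-21 - 71)² = (-92)² = 8464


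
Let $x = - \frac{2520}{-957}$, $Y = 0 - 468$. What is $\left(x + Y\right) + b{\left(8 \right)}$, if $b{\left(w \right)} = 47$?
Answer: $- \frac{133459}{319} \approx -418.37$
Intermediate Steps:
$Y = -468$ ($Y = 0 - 468 = -468$)
$x = \frac{840}{319}$ ($x = \left(-2520\right) \left(- \frac{1}{957}\right) = \frac{840}{319} \approx 2.6332$)
$\left(x + Y\right) + b{\left(8 \right)} = \left(\frac{840}{319} - 468\right) + 47 = - \frac{148452}{319} + 47 = - \frac{133459}{319}$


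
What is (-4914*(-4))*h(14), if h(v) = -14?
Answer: -275184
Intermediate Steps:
(-4914*(-4))*h(14) = -4914*(-4)*(-14) = -182*(-108)*(-14) = 19656*(-14) = -275184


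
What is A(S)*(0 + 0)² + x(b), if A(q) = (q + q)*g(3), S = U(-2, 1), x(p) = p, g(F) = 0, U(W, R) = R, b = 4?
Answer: 4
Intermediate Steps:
S = 1
A(q) = 0 (A(q) = (q + q)*0 = (2*q)*0 = 0)
A(S)*(0 + 0)² + x(b) = 0*(0 + 0)² + 4 = 0*0² + 4 = 0*0 + 4 = 0 + 4 = 4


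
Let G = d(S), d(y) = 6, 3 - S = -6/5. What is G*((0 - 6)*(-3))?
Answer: 108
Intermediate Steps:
S = 21/5 (S = 3 - (-6)/5 = 3 - 1*(-6/5) = 3 + 6/5 = 21/5 ≈ 4.2000)
G = 6
G*((0 - 6)*(-3)) = 6*((0 - 6)*(-3)) = 6*(-6*(-3)) = 6*18 = 108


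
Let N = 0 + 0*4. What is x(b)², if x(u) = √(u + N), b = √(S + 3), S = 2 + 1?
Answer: √6 ≈ 2.4495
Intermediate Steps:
S = 3
b = √6 (b = √(3 + 3) = √6 ≈ 2.4495)
N = 0 (N = 0 + 0 = 0)
x(u) = √u (x(u) = √(u + 0) = √u)
x(b)² = (√(√6))² = (6^(¼))² = √6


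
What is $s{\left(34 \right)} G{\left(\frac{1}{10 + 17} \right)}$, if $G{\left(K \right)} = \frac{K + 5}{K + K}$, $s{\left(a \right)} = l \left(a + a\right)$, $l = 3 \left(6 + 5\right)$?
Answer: $152592$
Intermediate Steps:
$l = 33$ ($l = 3 \cdot 11 = 33$)
$s{\left(a \right)} = 66 a$ ($s{\left(a \right)} = 33 \left(a + a\right) = 33 \cdot 2 a = 66 a$)
$G{\left(K \right)} = \frac{5 + K}{2 K}$
$s{\left(34 \right)} G{\left(\frac{1}{10 + 17} \right)} = 66 \cdot 34 \frac{5 + \frac{1}{10 + 17}}{2 \frac{1}{10 + 17}} = 2244 \frac{5 + \frac{1}{27}}{2 \cdot \frac{1}{27}} = 2244 \frac{\frac{1}{\frac{1}{27}} \left(5 + \frac{1}{27}\right)}{2} = 2244 \cdot \frac{1}{2} \cdot 27 \cdot \frac{136}{27} = 2244 \cdot 68 = 152592$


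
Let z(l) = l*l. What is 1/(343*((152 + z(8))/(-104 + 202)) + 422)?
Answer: 1/1178 ≈ 0.00084890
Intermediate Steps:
z(l) = l**2
1/(343*((152 + z(8))/(-104 + 202)) + 422) = 1/(343*((152 + 8**2)/(-104 + 202)) + 422) = 1/(343*((152 + 64)/98) + 422) = 1/(343*(216*(1/98)) + 422) = 1/(343*(108/49) + 422) = 1/(756 + 422) = 1/1178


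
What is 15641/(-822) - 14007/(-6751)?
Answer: -94078637/5549322 ≈ -16.953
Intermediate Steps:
15641/(-822) - 14007/(-6751) = 15641*(-1/822) - 14007*(-1/6751) = -15641/822 + 14007/6751 = -94078637/5549322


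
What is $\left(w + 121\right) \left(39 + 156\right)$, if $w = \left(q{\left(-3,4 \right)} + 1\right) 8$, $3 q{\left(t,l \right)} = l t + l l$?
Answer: $27235$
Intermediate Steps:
$q{\left(t,l \right)} = \frac{l^{2}}{3} + \frac{l t}{3}$ ($q{\left(t,l \right)} = \frac{l t + l l}{3} = \frac{l t + l^{2}}{3} = \frac{l^{2} + l t}{3} = \frac{l^{2}}{3} + \frac{l t}{3}$)
$w = \frac{56}{3}$ ($w = \left(\frac{1}{3} \cdot 4 \left(4 - 3\right) + 1\right) 8 = \left(\frac{1}{3} \cdot 4 \cdot 1 + 1\right) 8 = \left(\frac{4}{3} + 1\right) 8 = \frac{7}{3} \cdot 8 = \frac{56}{3} \approx 18.667$)
$\left(w + 121\right) \left(39 + 156\right) = \left(\frac{56}{3} + 121\right) \left(39 + 156\right) = \frac{419}{3} \cdot 195 = 27235$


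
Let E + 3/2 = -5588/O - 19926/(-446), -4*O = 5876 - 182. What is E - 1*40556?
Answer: -51436658497/1269762 ≈ -40509.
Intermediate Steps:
O = -2847/2 (O = -(5876 - 182)/4 = -¼*5694 = -2847/2 ≈ -1423.5)
E = 59809175/1269762 (E = -3/2 + (-5588/(-2847/2) - 19926/(-446)) = -3/2 + (-5588*(-2/2847) - 19926*(-1/446)) = -3/2 + (11176/2847 + 9963/223) = -3/2 + 30856909/634881 = 59809175/1269762 ≈ 47.103)
E - 1*40556 = 59809175/1269762 - 1*40556 = 59809175/1269762 - 40556 = -51436658497/1269762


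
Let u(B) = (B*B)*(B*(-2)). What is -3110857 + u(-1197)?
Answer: 3427033889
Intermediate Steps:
u(B) = -2*B³ (u(B) = B²*(-2*B) = -2*B³)
-3110857 + u(-1197) = -3110857 - 2*(-1197)³ = -3110857 - 2*(-1715072373) = -3110857 + 3430144746 = 3427033889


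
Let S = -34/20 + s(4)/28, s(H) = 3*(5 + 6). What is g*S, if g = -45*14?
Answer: 657/2 ≈ 328.50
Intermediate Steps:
s(H) = 33 (s(H) = 3*11 = 33)
g = -630
S = -73/140 (S = -34/20 + 33/28 = -34*1/20 + 33*(1/28) = -17/10 + 33/28 = -73/140 ≈ -0.52143)
g*S = -630*(-73/140) = 657/2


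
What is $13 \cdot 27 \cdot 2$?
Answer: $702$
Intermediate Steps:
$13 \cdot 27 \cdot 2 = 351 \cdot 2 = 702$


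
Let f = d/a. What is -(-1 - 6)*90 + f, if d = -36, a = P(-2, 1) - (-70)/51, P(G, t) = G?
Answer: 5499/8 ≈ 687.38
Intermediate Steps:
a = -32/51 (a = -2 - (-70)/51 = -2 - 1*(-70/51) = -2 + 70/51 = -32/51 ≈ -0.62745)
f = 459/8 (f = -36/(-32/51) = -36*(-51/32) = 459/8 ≈ 57.375)
-(-1 - 6)*90 + f = -(-1 - 6)*90 + 459/8 = -1*(-7)*90 + 459/8 = 7*90 + 459/8 = 630 + 459/8 = 5499/8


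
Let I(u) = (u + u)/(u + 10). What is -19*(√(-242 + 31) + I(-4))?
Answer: 76/3 - 19*I*√211 ≈ 25.333 - 275.99*I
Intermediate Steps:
I(u) = 2*u/(10 + u) (I(u) = (2*u)/(10 + u) = 2*u/(10 + u))
-19*(√(-242 + 31) + I(-4)) = -19*(√(-242 + 31) + 2*(-4)/(10 - 4)) = -19*(√(-211) + 2*(-4)/6) = -19*(I*√211 + 2*(-4)*(⅙)) = -19*(I*√211 - 4/3) = -19*(-4/3 + I*√211) = 76/3 - 19*I*√211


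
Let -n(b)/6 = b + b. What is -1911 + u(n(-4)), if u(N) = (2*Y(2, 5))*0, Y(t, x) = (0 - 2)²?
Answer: -1911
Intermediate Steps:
Y(t, x) = 4 (Y(t, x) = (-2)² = 4)
n(b) = -12*b (n(b) = -6*(b + b) = -12*b)
u(N) = 0 (u(N) = (2*4)*0 = 8*0 = 0)
-1911 + u(n(-4)) = -1911 + 0 = -1911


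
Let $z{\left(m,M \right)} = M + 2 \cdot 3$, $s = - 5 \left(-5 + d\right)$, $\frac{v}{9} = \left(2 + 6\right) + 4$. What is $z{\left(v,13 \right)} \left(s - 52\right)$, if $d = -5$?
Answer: $-38$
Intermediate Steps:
$v = 108$ ($v = 9 \left(\left(2 + 6\right) + 4\right) = 9 \left(8 + 4\right) = 9 \cdot 12 = 108$)
$s = 50$ ($s = - 5 \left(-5 - 5\right) = \left(-5\right) \left(-10\right) = 50$)
$z{\left(m,M \right)} = 6 + M$ ($z{\left(m,M \right)} = M + 6 = 6 + M$)
$z{\left(v,13 \right)} \left(s - 52\right) = \left(6 + 13\right) \left(50 - 52\right) = 19 \left(-2\right) = -38$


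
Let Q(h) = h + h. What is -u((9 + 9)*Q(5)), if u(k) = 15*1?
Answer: -15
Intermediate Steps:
Q(h) = 2*h
u(k) = 15
-u((9 + 9)*Q(5)) = -1*15 = -15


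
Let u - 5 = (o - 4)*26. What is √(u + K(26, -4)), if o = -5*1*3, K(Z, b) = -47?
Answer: 2*I*√134 ≈ 23.152*I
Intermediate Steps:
o = -15 (o = -5*3 = -15)
u = -489 (u = 5 + (-15 - 4)*26 = 5 - 19*26 = 5 - 494 = -489)
√(u + K(26, -4)) = √(-489 - 47) = √(-536) = 2*I*√134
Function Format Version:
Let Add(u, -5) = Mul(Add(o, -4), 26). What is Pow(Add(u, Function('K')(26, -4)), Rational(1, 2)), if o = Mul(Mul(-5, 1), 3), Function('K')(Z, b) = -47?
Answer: Mul(2, I, Pow(134, Rational(1, 2))) ≈ Mul(23.152, I)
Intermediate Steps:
o = -15 (o = Mul(-5, 3) = -15)
u = -489 (u = Add(5, Mul(Add(-15, -4), 26)) = Add(5, Mul(-19, 26)) = Add(5, -494) = -489)
Pow(Add(u, Function('K')(26, -4)), Rational(1, 2)) = Pow(Add(-489, -47), Rational(1, 2)) = Pow(-536, Rational(1, 2)) = Mul(2, I, Pow(134, Rational(1, 2)))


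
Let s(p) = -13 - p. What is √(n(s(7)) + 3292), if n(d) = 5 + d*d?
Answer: √3697 ≈ 60.803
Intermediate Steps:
n(d) = 5 + d²
√(n(s(7)) + 3292) = √((5 + (-13 - 1*7)²) + 3292) = √((5 + (-13 - 7)²) + 3292) = √((5 + (-20)²) + 3292) = √((5 + 400) + 3292) = √(405 + 3292) = √3697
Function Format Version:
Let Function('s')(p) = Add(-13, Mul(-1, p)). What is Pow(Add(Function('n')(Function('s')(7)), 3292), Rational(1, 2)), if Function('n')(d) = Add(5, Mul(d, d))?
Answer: Pow(3697, Rational(1, 2)) ≈ 60.803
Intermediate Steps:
Function('n')(d) = Add(5, Pow(d, 2))
Pow(Add(Function('n')(Function('s')(7)), 3292), Rational(1, 2)) = Pow(Add(Add(5, Pow(Add(-13, Mul(-1, 7)), 2)), 3292), Rational(1, 2)) = Pow(Add(Add(5, Pow(Add(-13, -7), 2)), 3292), Rational(1, 2)) = Pow(Add(Add(5, Pow(-20, 2)), 3292), Rational(1, 2)) = Pow(Add(Add(5, 400), 3292), Rational(1, 2)) = Pow(Add(405, 3292), Rational(1, 2)) = Pow(3697, Rational(1, 2))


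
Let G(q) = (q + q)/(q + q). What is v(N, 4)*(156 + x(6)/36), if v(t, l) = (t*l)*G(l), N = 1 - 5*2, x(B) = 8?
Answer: -5624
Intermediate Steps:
N = -9 (N = 1 - 10 = -9)
G(q) = 1 (G(q) = (2*q)/((2*q)) = (2*q)*(1/(2*q)) = 1)
v(t, l) = l*t (v(t, l) = (t*l)*1 = (l*t)*1 = l*t)
v(N, 4)*(156 + x(6)/36) = (4*(-9))*(156 + 8/36) = -36*(156 + 8*(1/36)) = -36*(156 + 2/9) = -36*1406/9 = -5624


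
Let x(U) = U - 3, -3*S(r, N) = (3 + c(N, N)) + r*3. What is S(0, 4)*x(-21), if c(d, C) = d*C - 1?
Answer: 144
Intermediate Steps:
c(d, C) = -1 + C*d (c(d, C) = C*d - 1 = -1 + C*d)
S(r, N) = -2/3 - r - N**2/3 (S(r, N) = -((3 + (-1 + N*N)) + r*3)/3 = -((3 + (-1 + N**2)) + 3*r)/3 = -((2 + N**2) + 3*r)/3 = -(2 + N**2 + 3*r)/3 = -2/3 - r - N**2/3)
x(U) = -3 + U
S(0, 4)*x(-21) = (-2/3 - 1*0 - 1/3*4**2)*(-3 - 21) = (-2/3 + 0 - 1/3*16)*(-24) = (-2/3 + 0 - 16/3)*(-24) = -6*(-24) = 144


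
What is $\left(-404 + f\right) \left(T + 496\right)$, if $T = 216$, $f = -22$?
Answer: $-303312$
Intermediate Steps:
$\left(-404 + f\right) \left(T + 496\right) = \left(-404 - 22\right) \left(216 + 496\right) = \left(-426\right) 712 = -303312$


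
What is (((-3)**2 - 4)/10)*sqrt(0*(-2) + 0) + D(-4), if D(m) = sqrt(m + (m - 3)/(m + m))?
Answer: 5*I*sqrt(2)/4 ≈ 1.7678*I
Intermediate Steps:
D(m) = sqrt(m + (-3 + m)/(2*m)) (D(m) = sqrt(m + (-3 + m)/((2*m))) = sqrt(m + (-3 + m)*(1/(2*m))) = sqrt(m + (-3 + m)/(2*m)))
(((-3)**2 - 4)/10)*sqrt(0*(-2) + 0) + D(-4) = (((-3)**2 - 4)/10)*sqrt(0*(-2) + 0) + sqrt(2 - 6/(-4) + 4*(-4))/2 = ((9 - 4)*(1/10))*sqrt(0 + 0) + sqrt(2 - 6*(-1/4) - 16)/2 = (5*(1/10))*sqrt(0) + sqrt(2 + 3/2 - 16)/2 = (1/2)*0 + sqrt(-25/2)/2 = 0 + (5*I*sqrt(2)/2)/2 = 0 + 5*I*sqrt(2)/4 = 5*I*sqrt(2)/4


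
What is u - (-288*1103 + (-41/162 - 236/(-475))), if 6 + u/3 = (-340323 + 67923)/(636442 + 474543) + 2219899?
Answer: 119299006579381321/17098059150 ≈ 6.9773e+6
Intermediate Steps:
u = 1479760531323/222197 (u = -18 + 3*((-340323 + 67923)/(636442 + 474543) + 2219899) = -18 + 3*(-272400/1110985 + 2219899) = -18 + 3*(-272400*1/1110985 + 2219899) = -18 + 3*(-54480/222197 + 2219899) = -18 + 3*(493254843623/222197) = -18 + 1479764530869/222197 = 1479760531323/222197 ≈ 6.6597e+6)
u - (-288*1103 + (-41/162 - 236/(-475))) = 1479760531323/222197 - (-288*1103 + (-41/162 - 236/(-475))) = 1479760531323/222197 - (-317664 + (-41*1/162 - 236*(-1/475))) = 1479760531323/222197 - (-317664 + (-41/162 + 236/475)) = 1479760531323/222197 - (-317664 + 18757/76950) = 1479760531323/222197 - 1*(-24444226043/76950) = 1479760531323/222197 + 24444226043/76950 = 119299006579381321/17098059150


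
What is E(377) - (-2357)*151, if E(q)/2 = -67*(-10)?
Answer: 357247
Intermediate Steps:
E(q) = 1340 (E(q) = 2*(-67*(-10)) = 2*670 = 1340)
E(377) - (-2357)*151 = 1340 - (-2357)*151 = 1340 - 1*(-355907) = 1340 + 355907 = 357247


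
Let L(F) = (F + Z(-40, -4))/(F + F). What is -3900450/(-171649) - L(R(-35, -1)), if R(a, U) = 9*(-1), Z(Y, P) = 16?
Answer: 71409643/3089682 ≈ 23.112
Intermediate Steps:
R(a, U) = -9
L(F) = (16 + F)/(2*F) (L(F) = (F + 16)/(F + F) = (16 + F)/((2*F)) = (16 + F)*(1/(2*F)) = (16 + F)/(2*F))
-3900450/(-171649) - L(R(-35, -1)) = -3900450/(-171649) - (16 - 9)/(2*(-9)) = -3900450*(-1/171649) - (-1)*7/(2*9) = 3900450/171649 - 1*(-7/18) = 3900450/171649 + 7/18 = 71409643/3089682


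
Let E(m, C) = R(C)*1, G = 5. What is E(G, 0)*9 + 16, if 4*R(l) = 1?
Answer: 73/4 ≈ 18.250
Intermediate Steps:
R(l) = ¼ (R(l) = (¼)*1 = ¼)
E(m, C) = ¼ (E(m, C) = (¼)*1 = ¼)
E(G, 0)*9 + 16 = (¼)*9 + 16 = 9/4 + 16 = 73/4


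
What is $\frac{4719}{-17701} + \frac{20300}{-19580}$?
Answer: $- \frac{22586416}{17329279} \approx -1.3034$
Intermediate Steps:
$\frac{4719}{-17701} + \frac{20300}{-19580} = 4719 \left(- \frac{1}{17701}\right) + 20300 \left(- \frac{1}{19580}\right) = - \frac{4719}{17701} - \frac{1015}{979} = - \frac{22586416}{17329279}$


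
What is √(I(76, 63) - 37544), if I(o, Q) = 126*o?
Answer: 8*I*√437 ≈ 167.24*I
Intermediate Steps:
√(I(76, 63) - 37544) = √(126*76 - 37544) = √(9576 - 37544) = √(-27968) = 8*I*√437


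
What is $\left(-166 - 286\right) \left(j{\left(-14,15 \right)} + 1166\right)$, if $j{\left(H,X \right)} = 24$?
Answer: $-537880$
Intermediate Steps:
$\left(-166 - 286\right) \left(j{\left(-14,15 \right)} + 1166\right) = \left(-166 - 286\right) \left(24 + 1166\right) = \left(-452\right) 1190 = -537880$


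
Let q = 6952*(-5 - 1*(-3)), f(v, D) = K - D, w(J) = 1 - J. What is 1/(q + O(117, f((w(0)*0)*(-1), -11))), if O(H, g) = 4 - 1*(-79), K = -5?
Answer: -1/13821 ≈ -7.2354e-5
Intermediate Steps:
f(v, D) = -5 - D
O(H, g) = 83 (O(H, g) = 4 + 79 = 83)
q = -13904 (q = 6952*(-5 + 3) = 6952*(-2) = -13904)
1/(q + O(117, f((w(0)*0)*(-1), -11))) = 1/(-13904 + 83) = 1/(-13821) = -1/13821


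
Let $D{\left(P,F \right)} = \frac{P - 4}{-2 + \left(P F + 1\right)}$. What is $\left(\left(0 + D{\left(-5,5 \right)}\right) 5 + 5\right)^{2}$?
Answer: $\frac{30625}{676} \approx 45.303$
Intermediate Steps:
$D{\left(P,F \right)} = \frac{-4 + P}{-1 + F P}$ ($D{\left(P,F \right)} = \frac{-4 + P}{-2 + \left(F P + 1\right)} = \frac{-4 + P}{-2 + \left(1 + F P\right)} = \frac{-4 + P}{-1 + F P}$)
$\left(\left(0 + D{\left(-5,5 \right)}\right) 5 + 5\right)^{2} = \left(\left(0 + \frac{-4 - 5}{-1 + 5 \left(-5\right)}\right) 5 + 5\right)^{2} = \left(\left(0 + \frac{1}{-1 - 25} \left(-9\right)\right) 5 + 5\right)^{2} = \left(\left(0 + \frac{1}{-26} \left(-9\right)\right) 5 + 5\right)^{2} = \left(\left(0 - - \frac{9}{26}\right) 5 + 5\right)^{2} = \left(\left(0 + \frac{9}{26}\right) 5 + 5\right)^{2} = \left(\frac{9}{26} \cdot 5 + 5\right)^{2} = \left(\frac{45}{26} + 5\right)^{2} = \left(\frac{175}{26}\right)^{2} = \frac{30625}{676}$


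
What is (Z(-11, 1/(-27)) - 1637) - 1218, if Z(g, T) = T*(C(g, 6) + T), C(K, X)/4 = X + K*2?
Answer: -2079566/729 ≈ -2852.6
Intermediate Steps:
C(K, X) = 4*X + 8*K (C(K, X) = 4*(X + K*2) = 4*(X + 2*K) = 4*X + 8*K)
Z(g, T) = T*(24 + T + 8*g) (Z(g, T) = T*((4*6 + 8*g) + T) = T*((24 + 8*g) + T) = T*(24 + T + 8*g))
(Z(-11, 1/(-27)) - 1637) - 1218 = ((24 + 1/(-27) + 8*(-11))/(-27) - 1637) - 1218 = (-(24 - 1/27 - 88)/27 - 1637) - 1218 = (-1/27*(-1729/27) - 1637) - 1218 = (1729/729 - 1637) - 1218 = -1191644/729 - 1218 = -2079566/729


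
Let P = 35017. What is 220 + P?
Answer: 35237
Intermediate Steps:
220 + P = 220 + 35017 = 35237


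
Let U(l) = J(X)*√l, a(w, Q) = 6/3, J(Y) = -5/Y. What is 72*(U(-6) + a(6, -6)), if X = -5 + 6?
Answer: 144 - 360*I*√6 ≈ 144.0 - 881.82*I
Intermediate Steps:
X = 1
a(w, Q) = 2 (a(w, Q) = 6*(⅓) = 2)
U(l) = -5*√l (U(l) = (-5/1)*√l = (-5*1)*√l = -5*√l)
72*(U(-6) + a(6, -6)) = 72*(-5*I*√6 + 2) = 72*(2 - 5*I*√6) = 144 - 360*I*√6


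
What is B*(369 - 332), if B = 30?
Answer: 1110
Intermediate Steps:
B*(369 - 332) = 30*(369 - 332) = 30*37 = 1110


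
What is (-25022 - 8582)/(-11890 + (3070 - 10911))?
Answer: 33604/19731 ≈ 1.7031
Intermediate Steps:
(-25022 - 8582)/(-11890 + (3070 - 10911)) = -33604/(-11890 - 7841) = -33604/(-19731) = -33604*(-1/19731) = 33604/19731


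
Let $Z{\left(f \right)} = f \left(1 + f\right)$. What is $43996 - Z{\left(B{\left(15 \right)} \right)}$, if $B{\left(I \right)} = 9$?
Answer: $43906$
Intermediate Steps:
$43996 - Z{\left(B{\left(15 \right)} \right)} = 43996 - 9 \left(1 + 9\right) = 43996 - 9 \cdot 10 = 43996 - 90 = 43906$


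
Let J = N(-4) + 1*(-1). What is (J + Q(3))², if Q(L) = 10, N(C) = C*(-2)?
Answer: 289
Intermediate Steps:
N(C) = -2*C
J = 7 (J = -2*(-4) + 1*(-1) = 8 - 1 = 7)
(J + Q(3))² = (7 + 10)² = 17² = 289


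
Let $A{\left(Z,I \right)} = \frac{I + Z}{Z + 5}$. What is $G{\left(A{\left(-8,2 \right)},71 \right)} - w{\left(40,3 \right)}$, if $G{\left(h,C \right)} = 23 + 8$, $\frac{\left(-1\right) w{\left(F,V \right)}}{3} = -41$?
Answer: $-92$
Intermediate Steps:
$w{\left(F,V \right)} = 123$ ($w{\left(F,V \right)} = \left(-3\right) \left(-41\right) = 123$)
$A{\left(Z,I \right)} = \frac{I + Z}{5 + Z}$
$G{\left(h,C \right)} = 31$
$G{\left(A{\left(-8,2 \right)},71 \right)} - w{\left(40,3 \right)} = 31 - 123 = -92$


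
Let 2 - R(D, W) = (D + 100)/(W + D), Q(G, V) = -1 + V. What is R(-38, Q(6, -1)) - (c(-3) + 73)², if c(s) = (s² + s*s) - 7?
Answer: -141049/20 ≈ -7052.5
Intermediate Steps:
c(s) = -7 + 2*s² (c(s) = (s² + s²) - 7 = 2*s² - 7 = -7 + 2*s²)
R(D, W) = 2 - (100 + D)/(D + W) (R(D, W) = 2 - (D + 100)/(W + D) = 2 - (100 + D)/(D + W))
R(-38, Q(6, -1)) - (c(-3) + 73)² = (-100 - 38 + 2*(-1 - 1))/(-38 + (-1 - 1)) - ((-7 + 2*(-3)²) + 73)² = (-100 - 38 + 2*(-2))/(-38 - 2) - ((-7 + 2*9) + 73)² = (-100 - 38 - 4)/(-40) - ((-7 + 18) + 73)² = -1/40*(-142) - (11 + 73)² = 71/20 - 1*84² = 71/20 - 1*7056 = 71/20 - 7056 = -141049/20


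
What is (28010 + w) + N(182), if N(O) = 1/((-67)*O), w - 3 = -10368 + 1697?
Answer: 235856347/12194 ≈ 19342.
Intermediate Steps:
w = -8668 (w = 3 + (-10368 + 1697) = 3 - 8671 = -8668)
N(O) = -1/(67*O)
(28010 + w) + N(182) = (28010 - 8668) - 1/67/182 = 19342 - 1/67*1/182 = 19342 - 1/12194 = 235856347/12194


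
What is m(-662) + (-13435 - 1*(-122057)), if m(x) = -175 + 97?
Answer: 108544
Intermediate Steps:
m(x) = -78
m(-662) + (-13435 - 1*(-122057)) = -78 + (-13435 - 1*(-122057)) = -78 + (-13435 + 122057) = -78 + 108622 = 108544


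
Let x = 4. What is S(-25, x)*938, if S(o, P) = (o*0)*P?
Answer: 0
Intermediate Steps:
S(o, P) = 0 (S(o, P) = 0*P = 0)
S(-25, x)*938 = 0*938 = 0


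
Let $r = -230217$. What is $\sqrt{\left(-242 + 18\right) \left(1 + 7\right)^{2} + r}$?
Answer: $i \sqrt{244553} \approx 494.52 i$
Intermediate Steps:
$\sqrt{\left(-242 + 18\right) \left(1 + 7\right)^{2} + r} = \sqrt{\left(-242 + 18\right) \left(1 + 7\right)^{2} - 230217} = \sqrt{- 224 \cdot 8^{2} - 230217} = \sqrt{\left(-224\right) 64 - 230217} = \sqrt{-14336 - 230217} = \sqrt{-244553} = i \sqrt{244553}$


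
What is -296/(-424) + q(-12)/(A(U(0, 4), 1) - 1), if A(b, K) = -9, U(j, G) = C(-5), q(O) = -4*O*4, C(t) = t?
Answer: -4903/265 ≈ -18.502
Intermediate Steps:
q(O) = -16*O
U(j, G) = -5
-296/(-424) + q(-12)/(A(U(0, 4), 1) - 1) = -296/(-424) + (-16*(-12))/(-9 - 1) = -296*(-1/424) + 192/(-10) = 37/53 + 192*(-1/10) = 37/53 - 96/5 = -4903/265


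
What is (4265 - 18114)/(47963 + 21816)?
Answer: -13849/69779 ≈ -0.19847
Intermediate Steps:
(4265 - 18114)/(47963 + 21816) = -13849/69779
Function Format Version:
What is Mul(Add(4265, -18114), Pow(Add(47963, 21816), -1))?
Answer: Rational(-13849, 69779) ≈ -0.19847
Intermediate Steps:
Mul(Add(4265, -18114), Pow(Add(47963, 21816), -1)) = Mul(-13849, Pow(69779, -1)) = Mul(-13849, Rational(1, 69779)) = Rational(-13849, 69779)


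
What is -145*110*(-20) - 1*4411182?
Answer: -4092182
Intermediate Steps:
-145*110*(-20) - 1*4411182 = -15950*(-20) - 4411182 = 319000 - 4411182 = -4092182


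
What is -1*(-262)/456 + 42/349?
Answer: 55295/79572 ≈ 0.69491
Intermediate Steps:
-1*(-262)/456 + 42/349 = 262*(1/456) + 42*(1/349) = 131/228 + 42/349 = 55295/79572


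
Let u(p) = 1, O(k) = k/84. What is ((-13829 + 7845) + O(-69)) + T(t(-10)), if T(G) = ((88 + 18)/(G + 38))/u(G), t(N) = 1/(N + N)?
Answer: -127130065/21252 ≈ -5982.0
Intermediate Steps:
O(k) = k/84 (O(k) = k*(1/84) = k/84)
t(N) = 1/(2*N)
T(G) = 106/(38 + G) (T(G) = ((88 + 18)/(G + 38))/1 = (106/(38 + G))*1 = 106/(38 + G))
((-13829 + 7845) + O(-69)) + T(t(-10)) = ((-13829 + 7845) + (1/84)*(-69)) + 106/(38 + (½)/(-10)) = (-5984 - 23/28) + 106/(38 + (½)*(-⅒)) = -167575/28 + 106/(38 - 1/20) = -167575/28 + 106/(759/20) = -167575/28 + 106*(20/759) = -167575/28 + 2120/759 = -127130065/21252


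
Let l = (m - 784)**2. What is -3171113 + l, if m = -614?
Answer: -1216709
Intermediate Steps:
l = 1954404 (l = (-614 - 784)**2 = (-1398)**2 = 1954404)
-3171113 + l = -3171113 + 1954404 = -1216709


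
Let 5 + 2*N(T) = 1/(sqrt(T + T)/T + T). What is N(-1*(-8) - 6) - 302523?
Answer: -907576/3 ≈ -3.0253e+5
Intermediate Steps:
N(T) = -5/2 + 1/(2*(T + sqrt(2)/sqrt(T))) (N(T) = -5/2 + 1/(2*(sqrt(T + T)/T + T)) = -5/2 + 1/(2*(sqrt(2*T)/T + T)) = -5/2 + 1/(2*((sqrt(2)*sqrt(T))/T + T)) = -5/2 + 1/(2*(sqrt(2)/sqrt(T) + T)) = -5/2 + 1/(2*(T + sqrt(2)/sqrt(T))))
N(-1*(-8) - 6) - 302523 = ((-1*(-8) - 6) - 5*(-1*(-8) - 6)**2 - 5*sqrt(2)*sqrt(-1*(-8) - 6))/(2*((-1*(-8) - 6)**2 + sqrt(2)*sqrt(-1*(-8) - 6))) - 302523 = ((8 - 6) - 5*(8 - 6)**2 - 5*sqrt(2)*sqrt(8 - 6))/(2*((8 - 6)**2 + sqrt(2)*sqrt(8 - 6))) - 302523 = (2 - 5*2**2 - 5*sqrt(2)*sqrt(2))/(2*(2**2 + sqrt(2)*sqrt(2))) - 302523 = (2 - 5*4 - 10)/(2*(4 + 2)) - 302523 = (1/2)*(2 - 20 - 10)/6 - 302523 = (1/2)*(1/6)*(-28) - 302523 = -7/3 - 302523 = -907576/3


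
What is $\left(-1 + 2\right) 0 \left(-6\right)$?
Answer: $0$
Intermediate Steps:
$\left(-1 + 2\right) 0 \left(-6\right) = 1 \cdot 0 \left(-6\right) = 0 \left(-6\right) = 0$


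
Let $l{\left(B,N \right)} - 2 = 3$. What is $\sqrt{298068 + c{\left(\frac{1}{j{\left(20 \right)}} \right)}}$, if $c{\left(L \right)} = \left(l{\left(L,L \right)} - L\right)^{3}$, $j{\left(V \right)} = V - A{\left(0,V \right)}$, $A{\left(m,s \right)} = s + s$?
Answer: $\frac{\sqrt{11927871505}}{200} \approx 546.07$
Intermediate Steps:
$A{\left(m,s \right)} = 2 s$
$j{\left(V \right)} = - V$ ($j{\left(V \right)} = V - 2 V = - V$)
$l{\left(B,N \right)} = 5$ ($l{\left(B,N \right)} = 2 + 3 = 5$)
$c{\left(L \right)} = \left(5 - L\right)^{3}$
$\sqrt{298068 + c{\left(\frac{1}{j{\left(20 \right)}} \right)}} = \sqrt{298068 - \left(-5 + \frac{1}{\left(-1\right) 20}\right)^{3}} = \sqrt{298068 - \left(-5 + \frac{1}{-20}\right)^{3}} = \sqrt{298068 - \left(-5 - \frac{1}{20}\right)^{3}} = \sqrt{298068 - \left(- \frac{101}{20}\right)^{3}} = \sqrt{298068 - - \frac{1030301}{8000}} = \sqrt{298068 + \frac{1030301}{8000}} = \sqrt{\frac{2385574301}{8000}} = \frac{\sqrt{11927871505}}{200}$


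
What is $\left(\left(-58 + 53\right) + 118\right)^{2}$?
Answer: $12769$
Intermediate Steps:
$\left(\left(-58 + 53\right) + 118\right)^{2} = \left(-5 + 118\right)^{2} = 113^{2} = 12769$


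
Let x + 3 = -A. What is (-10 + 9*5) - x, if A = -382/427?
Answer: 15844/427 ≈ 37.105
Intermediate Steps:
A = -382/427 (A = -382*1/427 = -382/427 ≈ -0.89461)
x = -899/427 (x = -3 - 1*(-382/427) = -3 + 382/427 = -899/427 ≈ -2.1054)
(-10 + 9*5) - x = (-10 + 9*5) - 1*(-899/427) = (-10 + 45) + 899/427 = 35 + 899/427 = 15844/427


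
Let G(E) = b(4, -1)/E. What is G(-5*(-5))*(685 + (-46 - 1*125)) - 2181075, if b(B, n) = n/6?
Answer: -163580882/75 ≈ -2.1811e+6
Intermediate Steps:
b(B, n) = n/6 (b(B, n) = n*(⅙) = n/6)
G(E) = -1/(6*E) (G(E) = ((⅙)*(-1))/E = -1/(6*E))
G(-5*(-5))*(685 + (-46 - 1*125)) - 2181075 = (-1/(6*((-5*(-5)))))*(685 + (-46 - 1*125)) - 2181075 = (-⅙/25)*(685 + (-46 - 125)) - 2181075 = (-⅙*1/25)*(685 - 171) - 2181075 = -1/150*514 - 2181075 = -257/75 - 2181075 = -163580882/75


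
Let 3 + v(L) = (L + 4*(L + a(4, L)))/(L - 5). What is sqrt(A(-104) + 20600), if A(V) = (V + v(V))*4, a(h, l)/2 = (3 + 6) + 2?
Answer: 2*sqrt(59962971)/109 ≈ 142.08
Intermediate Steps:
a(h, l) = 22 (a(h, l) = 2*((3 + 6) + 2) = 2*(9 + 2) = 2*11 = 22)
v(L) = -3 + (88 + 5*L)/(-5 + L) (v(L) = -3 + (L + 4*(L + 22))/(L - 5) = -3 + (L + 4*(22 + L))/(-5 + L) = -3 + (L + (88 + 4*L))/(-5 + L) = -3 + (88 + 5*L)/(-5 + L))
A(V) = 4*V + 4*(103 + 2*V)/(-5 + V) (A(V) = (V + (103 + 2*V)/(-5 + V))*4 = 4*V + 4*(103 + 2*V)/(-5 + V))
sqrt(A(-104) + 20600) = sqrt(4*(103 + (-104)**2 - 3*(-104))/(-5 - 104) + 20600) = sqrt(4*(103 + 10816 + 312)/(-109) + 20600) = sqrt(4*(-1/109)*11231 + 20600) = sqrt(-44924/109 + 20600) = sqrt(2200476/109) = 2*sqrt(59962971)/109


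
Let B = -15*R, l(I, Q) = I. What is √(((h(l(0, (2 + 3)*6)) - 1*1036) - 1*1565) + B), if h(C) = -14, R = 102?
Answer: I*√4145 ≈ 64.382*I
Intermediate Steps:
B = -1530 (B = -15*102 = -1530)
√(((h(l(0, (2 + 3)*6)) - 1*1036) - 1*1565) + B) = √(((-14 - 1*1036) - 1*1565) - 1530) = √(((-14 - 1036) - 1565) - 1530) = √((-1050 - 1565) - 1530) = √(-2615 - 1530) = √(-4145) = I*√4145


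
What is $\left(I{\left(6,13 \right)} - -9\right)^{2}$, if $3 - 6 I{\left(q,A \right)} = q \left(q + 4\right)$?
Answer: $\frac{1}{4} \approx 0.25$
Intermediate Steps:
$I{\left(q,A \right)} = \frac{1}{2} - \frac{q \left(4 + q\right)}{6}$ ($I{\left(q,A \right)} = \frac{1}{2} - \frac{q \left(q + 4\right)}{6} = \frac{1}{2} - \frac{q \left(4 + q\right)}{6}$)
$\left(I{\left(6,13 \right)} - -9\right)^{2} = \left(\left(\frac{1}{2} - 4 - \frac{6^{2}}{6}\right) - -9\right)^{2} = \left(\left(\frac{1}{2} - 4 - 6\right) + \left(-3 + 12\right)\right)^{2} = \left(\left(\frac{1}{2} - 4 - 6\right) + 9\right)^{2} = \left(- \frac{19}{2} + 9\right)^{2} = \left(- \frac{1}{2}\right)^{2} = \frac{1}{4}$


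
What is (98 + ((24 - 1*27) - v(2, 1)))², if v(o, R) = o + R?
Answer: 8464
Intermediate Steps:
v(o, R) = R + o
(98 + ((24 - 1*27) - v(2, 1)))² = (98 + ((24 - 1*27) - (1 + 2)))² = (98 + ((24 - 27) - 1*3))² = (98 + (-3 - 3))² = (98 - 6)² = 92² = 8464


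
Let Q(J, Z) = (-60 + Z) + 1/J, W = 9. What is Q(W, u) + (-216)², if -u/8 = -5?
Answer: 419725/9 ≈ 46636.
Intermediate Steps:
u = 40 (u = -8*(-5) = 40)
Q(J, Z) = -60 + Z + 1/J
Q(W, u) + (-216)² = (-60 + 40 + 1/9) + (-216)² = (-60 + 40 + ⅑) + 46656 = -179/9 + 46656 = 419725/9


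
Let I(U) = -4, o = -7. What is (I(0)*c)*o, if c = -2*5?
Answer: -280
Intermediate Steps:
c = -10
(I(0)*c)*o = -4*(-10)*(-7) = 40*(-7) = -280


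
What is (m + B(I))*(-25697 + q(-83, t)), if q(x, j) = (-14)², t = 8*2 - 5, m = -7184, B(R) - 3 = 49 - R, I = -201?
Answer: 176747431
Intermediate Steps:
B(R) = 52 - R (B(R) = 3 + (49 - R) = 52 - R)
t = 11 (t = 16 - 5 = 11)
q(x, j) = 196
(m + B(I))*(-25697 + q(-83, t)) = (-7184 + (52 - 1*(-201)))*(-25697 + 196) = (-7184 + (52 + 201))*(-25501) = (-7184 + 253)*(-25501) = -6931*(-25501) = 176747431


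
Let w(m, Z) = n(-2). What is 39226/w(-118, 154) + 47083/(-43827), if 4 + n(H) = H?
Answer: -286573400/43827 ≈ -6538.7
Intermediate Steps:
n(H) = -4 + H
w(m, Z) = -6 (w(m, Z) = -4 - 2 = -6)
39226/w(-118, 154) + 47083/(-43827) = 39226/(-6) + 47083/(-43827) = 39226*(-1/6) + 47083*(-1/43827) = -19613/3 - 47083/43827 = -286573400/43827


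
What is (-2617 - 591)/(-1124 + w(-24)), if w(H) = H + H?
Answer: 802/293 ≈ 2.7372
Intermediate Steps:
w(H) = 2*H
(-2617 - 591)/(-1124 + w(-24)) = (-2617 - 591)/(-1124 + 2*(-24)) = -3208/(-1124 - 48) = -3208/(-1172) = -3208*(-1/1172) = 802/293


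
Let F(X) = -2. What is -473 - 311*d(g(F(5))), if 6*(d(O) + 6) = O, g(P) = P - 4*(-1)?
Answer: 3868/3 ≈ 1289.3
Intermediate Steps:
g(P) = 4 + P (g(P) = P + 4 = 4 + P)
d(O) = -6 + O/6
-473 - 311*d(g(F(5))) = -473 - 311*(-6 + (4 - 2)/6) = -473 - 311*(-6 + (1/6)*2) = -473 - 311*(-6 + 1/3) = -473 - 311*(-17/3) = -473 + 5287/3 = 3868/3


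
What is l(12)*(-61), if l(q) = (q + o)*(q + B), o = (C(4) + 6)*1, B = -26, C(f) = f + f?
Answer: 22204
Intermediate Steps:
C(f) = 2*f
o = 14 (o = (2*4 + 6)*1 = (8 + 6)*1 = 14*1 = 14)
l(q) = (-26 + q)*(14 + q) (l(q) = (q + 14)*(q - 26) = (14 + q)*(-26 + q) = (-26 + q)*(14 + q))
l(12)*(-61) = (-364 + 12**2 - 12*12)*(-61) = (-364 + 144 - 144)*(-61) = -364*(-61) = 22204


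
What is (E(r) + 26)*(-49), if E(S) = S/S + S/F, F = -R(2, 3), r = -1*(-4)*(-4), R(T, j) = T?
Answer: -1715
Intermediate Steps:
r = -16 (r = 4*(-4) = -16)
F = -2 (F = -1*2 = -2)
E(S) = 1 - S/2 (E(S) = S/S + S/(-2) = 1 + S*(-½) = 1 - S/2)
(E(r) + 26)*(-49) = ((1 - ½*(-16)) + 26)*(-49) = ((1 + 8) + 26)*(-49) = (9 + 26)*(-49) = 35*(-49) = -1715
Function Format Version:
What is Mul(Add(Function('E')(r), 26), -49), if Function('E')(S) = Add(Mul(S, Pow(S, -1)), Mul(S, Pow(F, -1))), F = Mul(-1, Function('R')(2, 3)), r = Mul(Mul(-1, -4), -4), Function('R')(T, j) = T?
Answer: -1715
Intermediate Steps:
r = -16 (r = Mul(4, -4) = -16)
F = -2 (F = Mul(-1, 2) = -2)
Function('E')(S) = Add(1, Mul(Rational(-1, 2), S)) (Function('E')(S) = Add(Mul(S, Pow(S, -1)), Mul(S, Pow(-2, -1))) = Add(1, Mul(S, Rational(-1, 2))) = Add(1, Mul(Rational(-1, 2), S)))
Mul(Add(Function('E')(r), 26), -49) = Mul(Add(Add(1, Mul(Rational(-1, 2), -16)), 26), -49) = Mul(Add(Add(1, 8), 26), -49) = Mul(Add(9, 26), -49) = Mul(35, -49) = -1715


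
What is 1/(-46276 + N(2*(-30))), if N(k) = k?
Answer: -1/46336 ≈ -2.1581e-5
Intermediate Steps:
1/(-46276 + N(2*(-30))) = 1/(-46276 + 2*(-30)) = 1/(-46276 - 60) = 1/(-46336) = -1/46336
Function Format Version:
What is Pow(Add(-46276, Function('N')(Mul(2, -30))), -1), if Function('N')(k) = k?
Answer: Rational(-1, 46336) ≈ -2.1581e-5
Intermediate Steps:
Pow(Add(-46276, Function('N')(Mul(2, -30))), -1) = Pow(Add(-46276, Mul(2, -30)), -1) = Pow(Add(-46276, -60), -1) = Pow(-46336, -1) = Rational(-1, 46336)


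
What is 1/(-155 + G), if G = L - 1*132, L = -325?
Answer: -1/612 ≈ -0.0016340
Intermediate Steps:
G = -457 (G = -325 - 1*132 = -325 - 132 = -457)
1/(-155 + G) = 1/(-155 - 457) = 1/(-612) = -1/612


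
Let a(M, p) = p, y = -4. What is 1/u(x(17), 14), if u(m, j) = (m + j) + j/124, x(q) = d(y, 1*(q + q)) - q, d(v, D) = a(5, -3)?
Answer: -62/365 ≈ -0.16986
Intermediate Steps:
d(v, D) = -3
x(q) = -3 - q
u(m, j) = m + 125*j/124 (u(m, j) = (j + m) + j*(1/124) = (j + m) + j/124 = m + 125*j/124)
1/u(x(17), 14) = 1/((-3 - 1*17) + (125/124)*14) = 1/((-3 - 17) + 875/62) = 1/(-20 + 875/62) = 1/(-365/62) = -62/365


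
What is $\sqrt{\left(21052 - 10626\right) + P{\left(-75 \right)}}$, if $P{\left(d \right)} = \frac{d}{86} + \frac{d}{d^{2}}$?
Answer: $\frac{\sqrt{17348433162}}{1290} \approx 102.1$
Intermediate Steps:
$P{\left(d \right)} = \frac{1}{d} + \frac{d}{86}$ ($P{\left(d \right)} = d \frac{1}{86} + \frac{d}{d^{2}} = \frac{d}{86} + \frac{1}{d} = \frac{1}{d} + \frac{d}{86}$)
$\sqrt{\left(21052 - 10626\right) + P{\left(-75 \right)}} = \sqrt{\left(21052 - 10626\right) + \left(\frac{1}{-75} + \frac{1}{86} \left(-75\right)\right)} = \sqrt{\left(21052 - 10626\right) - \frac{5711}{6450}} = \sqrt{10426 - \frac{5711}{6450}} = \sqrt{\frac{67241989}{6450}} = \frac{\sqrt{17348433162}}{1290}$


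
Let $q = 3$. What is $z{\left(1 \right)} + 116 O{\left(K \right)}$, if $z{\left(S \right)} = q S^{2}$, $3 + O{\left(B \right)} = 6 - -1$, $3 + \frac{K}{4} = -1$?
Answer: $467$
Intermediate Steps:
$K = -16$ ($K = -12 + 4 \left(-1\right) = -12 - 4 = -16$)
$O{\left(B \right)} = 4$ ($O{\left(B \right)} = -3 + \left(6 - -1\right) = -3 + \left(6 + 1\right) = -3 + 7 = 4$)
$z{\left(S \right)} = 3 S^{2}$
$z{\left(1 \right)} + 116 O{\left(K \right)} = 3 \cdot 1^{2} + 116 \cdot 4 = 3 \cdot 1 + 464 = 3 + 464 = 467$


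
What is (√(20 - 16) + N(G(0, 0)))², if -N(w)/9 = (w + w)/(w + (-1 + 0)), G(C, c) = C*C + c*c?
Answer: 4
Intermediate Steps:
G(C, c) = C² + c²
N(w) = -18*w/(-1 + w) (N(w) = -9*(w + w)/(w + (-1 + 0)) = -9*2*w/(w - 1) = -9*2*w/(-1 + w) = -18*w/(-1 + w))
(√(20 - 16) + N(G(0, 0)))² = (√(20 - 16) - 18*(0² + 0²)/(-1 + (0² + 0²)))² = (√4 - 18*(0 + 0)/(-1 + (0 + 0)))² = (2 - 18*0/(-1 + 0))² = (2 - 18*0/(-1))² = (2 - 18*0*(-1))² = (2 + 0)² = 2² = 4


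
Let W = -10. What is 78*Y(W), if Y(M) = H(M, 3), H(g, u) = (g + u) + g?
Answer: -1326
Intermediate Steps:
H(g, u) = u + 2*g
Y(M) = 3 + 2*M
78*Y(W) = 78*(3 + 2*(-10)) = 78*(3 - 20) = 78*(-17) = -1326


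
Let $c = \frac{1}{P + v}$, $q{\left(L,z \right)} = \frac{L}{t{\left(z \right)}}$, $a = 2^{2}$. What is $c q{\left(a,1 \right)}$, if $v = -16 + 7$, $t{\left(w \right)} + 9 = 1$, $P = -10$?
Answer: $\frac{1}{38} \approx 0.026316$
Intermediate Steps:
$t{\left(w \right)} = -8$ ($t{\left(w \right)} = -9 + 1 = -8$)
$a = 4$
$v = -9$
$q{\left(L,z \right)} = - \frac{L}{8}$ ($q{\left(L,z \right)} = \frac{L}{-8} = L \left(- \frac{1}{8}\right) = - \frac{L}{8}$)
$c = - \frac{1}{19}$ ($c = \frac{1}{-10 - 9} = \frac{1}{-19} = - \frac{1}{19} \approx -0.052632$)
$c q{\left(a,1 \right)} = - \frac{\left(- \frac{1}{8}\right) 4}{19} = \left(- \frac{1}{19}\right) \left(- \frac{1}{2}\right) = \frac{1}{38}$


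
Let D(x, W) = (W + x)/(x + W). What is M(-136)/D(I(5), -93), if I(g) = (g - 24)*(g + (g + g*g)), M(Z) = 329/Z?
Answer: -329/136 ≈ -2.4191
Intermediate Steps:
I(g) = (-24 + g)*(g² + 2*g) (I(g) = (-24 + g)*(g + (g + g²)) = (-24 + g)*(g² + 2*g))
D(x, W) = 1 (D(x, W) = (W + x)/(W + x) = 1)
M(-136)/D(I(5), -93) = (329/(-136))/1 = (329*(-1/136))*1 = -329/136*1 = -329/136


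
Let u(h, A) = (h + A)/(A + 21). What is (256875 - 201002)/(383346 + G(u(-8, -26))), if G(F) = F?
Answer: 279365/1916764 ≈ 0.14575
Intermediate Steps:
u(h, A) = (A + h)/(21 + A)
(256875 - 201002)/(383346 + G(u(-8, -26))) = (256875 - 201002)/(383346 + (-26 - 8)/(21 - 26)) = 55873/(383346 - 34/(-5)) = 55873/(383346 - ⅕*(-34)) = 55873/(383346 + 34/5) = 55873/(1916764/5) = 55873*(5/1916764) = 279365/1916764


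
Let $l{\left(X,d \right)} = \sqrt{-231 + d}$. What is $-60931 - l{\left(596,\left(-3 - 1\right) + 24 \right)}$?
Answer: $-60931 - i \sqrt{211} \approx -60931.0 - 14.526 i$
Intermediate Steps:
$-60931 - l{\left(596,\left(-3 - 1\right) + 24 \right)} = -60931 - \sqrt{-231 + \left(\left(-3 - 1\right) + 24\right)} = -60931 - \sqrt{-231 + \left(-4 + 24\right)} = -60931 - \sqrt{-231 + 20} = -60931 - \sqrt{-211} = -60931 - i \sqrt{211}$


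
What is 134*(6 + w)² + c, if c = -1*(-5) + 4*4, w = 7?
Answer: 22667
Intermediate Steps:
c = 21 (c = 5 + 16 = 21)
134*(6 + w)² + c = 134*(6 + 7)² + 21 = 134*13² + 21 = 134*169 + 21 = 22646 + 21 = 22667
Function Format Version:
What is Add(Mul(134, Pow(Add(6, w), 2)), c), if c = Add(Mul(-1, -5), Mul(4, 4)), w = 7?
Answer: 22667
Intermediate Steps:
c = 21 (c = Add(5, 16) = 21)
Add(Mul(134, Pow(Add(6, w), 2)), c) = Add(Mul(134, Pow(Add(6, 7), 2)), 21) = Add(Mul(134, Pow(13, 2)), 21) = Add(Mul(134, 169), 21) = Add(22646, 21) = 22667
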